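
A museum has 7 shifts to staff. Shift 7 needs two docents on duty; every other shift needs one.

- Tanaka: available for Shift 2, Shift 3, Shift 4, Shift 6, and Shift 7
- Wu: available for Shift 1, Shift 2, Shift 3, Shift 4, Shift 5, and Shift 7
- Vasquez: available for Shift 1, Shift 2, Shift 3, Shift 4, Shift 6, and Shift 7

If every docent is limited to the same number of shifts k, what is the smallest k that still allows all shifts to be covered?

3

With 3 docents and 8 worker-slots to fill, someone must work at least ⌈8/3⌉ = 3 shifts, so k ≥ 3.
k = 3 works: Shift 1→Wu, Shift 2→Tanaka, Shift 3→Tanaka, Shift 4→Vasquez, Shift 5→Wu, Shift 6→Tanaka, Shift 7→Wu+Vasquez.
Loads: Tanaka 3, Wu 3, Vasquez 2 — all ≤ 3.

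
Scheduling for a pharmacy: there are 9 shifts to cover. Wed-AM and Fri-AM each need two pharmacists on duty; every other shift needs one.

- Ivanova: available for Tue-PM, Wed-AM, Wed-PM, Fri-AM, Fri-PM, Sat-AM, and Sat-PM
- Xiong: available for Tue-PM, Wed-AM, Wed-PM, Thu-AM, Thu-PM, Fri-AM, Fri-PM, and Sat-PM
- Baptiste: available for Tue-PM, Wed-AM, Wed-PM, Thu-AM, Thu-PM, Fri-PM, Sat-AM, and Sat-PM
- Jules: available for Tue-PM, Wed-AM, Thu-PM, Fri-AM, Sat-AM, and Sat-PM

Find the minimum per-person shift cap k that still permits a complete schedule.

With 4 pharmacists and 11 worker-slots to fill, someone must work at least ⌈11/4⌉ = 3 shifts, so k ≥ 3.
k = 3 works: Tue-PM→Baptiste, Wed-AM→Baptiste+Jules, Wed-PM→Ivanova, Thu-AM→Xiong, Thu-PM→Xiong, Fri-AM→Ivanova+Xiong, Fri-PM→Ivanova, Sat-AM→Baptiste, Sat-PM→Jules.
Loads: Ivanova 3, Xiong 3, Baptiste 3, Jules 2 — all ≤ 3.

3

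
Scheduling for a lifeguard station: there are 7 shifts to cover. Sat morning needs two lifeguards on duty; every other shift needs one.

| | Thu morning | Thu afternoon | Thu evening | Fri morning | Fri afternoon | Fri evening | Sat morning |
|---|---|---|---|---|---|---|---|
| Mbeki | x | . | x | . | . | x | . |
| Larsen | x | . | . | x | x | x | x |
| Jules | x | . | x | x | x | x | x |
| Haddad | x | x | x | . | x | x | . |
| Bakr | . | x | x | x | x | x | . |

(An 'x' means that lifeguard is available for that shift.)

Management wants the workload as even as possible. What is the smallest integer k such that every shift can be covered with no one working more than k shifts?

With 5 lifeguards and 8 worker-slots to fill, someone must work at least ⌈8/5⌉ = 2 shifts, so k ≥ 2.
k = 2 works: Thu morning→Mbeki, Thu afternoon→Haddad, Thu evening→Mbeki, Fri morning→Larsen, Fri afternoon→Jules, Fri evening→Haddad, Sat morning→Larsen+Jules.
Loads: Mbeki 2, Larsen 2, Jules 2, Haddad 2, Bakr 0 — all ≤ 2.

2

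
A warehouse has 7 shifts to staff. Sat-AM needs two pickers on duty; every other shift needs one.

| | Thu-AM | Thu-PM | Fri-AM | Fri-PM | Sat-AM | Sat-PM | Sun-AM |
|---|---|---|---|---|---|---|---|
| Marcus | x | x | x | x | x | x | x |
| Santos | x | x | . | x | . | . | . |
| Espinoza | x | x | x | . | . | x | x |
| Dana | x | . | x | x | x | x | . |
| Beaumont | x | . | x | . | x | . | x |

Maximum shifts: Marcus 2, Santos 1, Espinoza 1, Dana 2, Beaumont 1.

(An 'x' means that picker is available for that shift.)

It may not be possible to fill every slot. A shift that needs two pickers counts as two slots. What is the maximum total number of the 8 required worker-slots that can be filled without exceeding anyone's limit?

7

Total capacity across all pickers is 2+1+1+2+1 = 7, and 8 slots are needed, so at most 7 can be filled.
An assignment achieving 7: Thu-AM→Santos, Thu-PM→Marcus, Fri-AM→Dana, Fri-PM→Marcus, Sat-AM→Dana+Beaumont, Sat-PM→Espinoza.
Loads: Marcus 2/2, Santos 1/1, Espinoza 1/1, Dana 2/2, Beaumont 1/1.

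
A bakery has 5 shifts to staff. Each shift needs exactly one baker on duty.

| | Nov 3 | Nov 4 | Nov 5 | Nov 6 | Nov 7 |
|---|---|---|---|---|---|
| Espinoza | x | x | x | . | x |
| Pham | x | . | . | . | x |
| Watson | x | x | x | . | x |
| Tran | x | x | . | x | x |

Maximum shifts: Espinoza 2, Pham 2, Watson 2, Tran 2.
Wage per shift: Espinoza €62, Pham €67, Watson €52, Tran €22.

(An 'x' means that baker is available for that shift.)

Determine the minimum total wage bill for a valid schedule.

€210

Nov 6 can only be covered by Tran, so that assignment is forced.
Picking the cheapest available baker for each shift independently would cost €140, but that ignores the shift limits.
An optimal schedule: Nov 3→Watson, Nov 4→Tran, Nov 5→Watson, Nov 6→Tran, Nov 7→Espinoza.
Total: 52 + 22 + 52 + 22 + 62 = €210.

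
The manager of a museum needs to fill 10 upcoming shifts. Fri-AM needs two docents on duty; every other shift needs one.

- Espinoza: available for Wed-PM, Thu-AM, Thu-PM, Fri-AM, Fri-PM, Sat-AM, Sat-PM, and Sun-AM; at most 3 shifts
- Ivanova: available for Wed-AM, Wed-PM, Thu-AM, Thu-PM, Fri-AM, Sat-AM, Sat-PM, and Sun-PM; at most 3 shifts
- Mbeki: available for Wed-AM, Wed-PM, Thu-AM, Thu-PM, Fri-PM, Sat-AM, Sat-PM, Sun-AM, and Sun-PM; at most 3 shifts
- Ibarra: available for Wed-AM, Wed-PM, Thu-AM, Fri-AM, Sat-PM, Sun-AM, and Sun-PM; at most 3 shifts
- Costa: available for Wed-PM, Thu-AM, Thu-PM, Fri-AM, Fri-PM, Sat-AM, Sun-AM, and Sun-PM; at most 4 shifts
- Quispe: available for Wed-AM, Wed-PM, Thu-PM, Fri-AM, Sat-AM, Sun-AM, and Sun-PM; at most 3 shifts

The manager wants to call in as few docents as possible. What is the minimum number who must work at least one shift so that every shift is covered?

11 slots to fill and no one can take more than 4, so at least ⌈11/4⌉ = 3 docents are needed.
Any 3 docents together have capacity at most 4+3+3 = 10 < 11 slots, so 3 can never suffice.
Espinoza, Ivanova, Mbeki, and Ibarra alone can cover everything: Wed-AM→Ivanova, Wed-PM→Mbeki, Thu-AM→Ibarra, Thu-PM→Espinoza, Fri-AM→Espinoza+Ivanova, Fri-PM→Espinoza, Sat-AM→Ivanova, Sat-PM→Ibarra, Sun-AM→Mbeki, Sun-PM→Mbeki.

4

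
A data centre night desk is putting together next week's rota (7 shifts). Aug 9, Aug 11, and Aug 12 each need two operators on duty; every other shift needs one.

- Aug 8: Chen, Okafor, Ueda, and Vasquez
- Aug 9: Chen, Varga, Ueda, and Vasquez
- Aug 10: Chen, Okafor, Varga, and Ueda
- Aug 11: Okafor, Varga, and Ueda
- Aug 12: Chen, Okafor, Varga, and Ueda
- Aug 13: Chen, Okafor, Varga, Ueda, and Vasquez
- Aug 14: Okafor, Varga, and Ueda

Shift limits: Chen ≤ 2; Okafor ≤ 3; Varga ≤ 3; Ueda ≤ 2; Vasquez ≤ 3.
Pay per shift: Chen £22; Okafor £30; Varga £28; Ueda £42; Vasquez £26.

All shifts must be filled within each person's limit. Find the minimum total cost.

Picking the cheapest available operator for each shift independently would cost £250, but that ignores the shift limits.
An optimal schedule: Aug 8→Vasquez, Aug 9→Chen+Vasquez, Aug 10→Chen, Aug 11→Varga+Okafor, Aug 12→Varga+Okafor, Aug 13→Vasquez, Aug 14→Varga.
Total: 26 + 22 + 26 + 22 + 28 + 30 + 28 + 30 + 26 + 28 = £266.

£266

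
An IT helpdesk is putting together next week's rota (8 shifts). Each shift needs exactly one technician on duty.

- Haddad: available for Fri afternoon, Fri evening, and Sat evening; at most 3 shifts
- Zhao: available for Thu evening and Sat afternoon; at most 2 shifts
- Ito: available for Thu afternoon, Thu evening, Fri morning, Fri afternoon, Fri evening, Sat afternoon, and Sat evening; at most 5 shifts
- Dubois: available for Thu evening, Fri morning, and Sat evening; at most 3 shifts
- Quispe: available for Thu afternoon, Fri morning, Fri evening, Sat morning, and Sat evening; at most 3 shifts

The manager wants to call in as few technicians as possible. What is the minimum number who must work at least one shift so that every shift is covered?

8 slots to fill and no one can take more than 5, so at least ⌈8/5⌉ = 2 technicians are needed.
Ito and Quispe alone can cover everything: Thu afternoon→Ito, Thu evening→Ito, Fri morning→Ito, Fri afternoon→Ito, Fri evening→Quispe, Sat morning→Quispe, Sat afternoon→Ito, Sat evening→Quispe.

2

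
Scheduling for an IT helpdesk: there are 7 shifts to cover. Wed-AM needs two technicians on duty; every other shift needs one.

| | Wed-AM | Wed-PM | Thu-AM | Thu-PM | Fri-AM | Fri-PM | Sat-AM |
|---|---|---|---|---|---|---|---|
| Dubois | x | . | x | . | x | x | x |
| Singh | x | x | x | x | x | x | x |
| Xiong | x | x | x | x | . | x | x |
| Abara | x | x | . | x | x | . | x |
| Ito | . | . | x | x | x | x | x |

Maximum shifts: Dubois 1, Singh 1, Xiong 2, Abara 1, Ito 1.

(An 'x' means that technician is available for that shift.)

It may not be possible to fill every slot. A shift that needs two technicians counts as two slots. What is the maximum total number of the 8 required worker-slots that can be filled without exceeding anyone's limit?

6

Total capacity across all technicians is 1+1+2+1+1 = 6, and 8 slots are needed, so at most 6 can be filled.
An assignment achieving 6: Wed-AM→Dubois+Xiong, Wed-PM→Singh, Thu-AM→Xiong, Thu-PM→Abara, Fri-AM→Ito.
Loads: Dubois 1/1, Singh 1/1, Xiong 2/2, Abara 1/1, Ito 1/1.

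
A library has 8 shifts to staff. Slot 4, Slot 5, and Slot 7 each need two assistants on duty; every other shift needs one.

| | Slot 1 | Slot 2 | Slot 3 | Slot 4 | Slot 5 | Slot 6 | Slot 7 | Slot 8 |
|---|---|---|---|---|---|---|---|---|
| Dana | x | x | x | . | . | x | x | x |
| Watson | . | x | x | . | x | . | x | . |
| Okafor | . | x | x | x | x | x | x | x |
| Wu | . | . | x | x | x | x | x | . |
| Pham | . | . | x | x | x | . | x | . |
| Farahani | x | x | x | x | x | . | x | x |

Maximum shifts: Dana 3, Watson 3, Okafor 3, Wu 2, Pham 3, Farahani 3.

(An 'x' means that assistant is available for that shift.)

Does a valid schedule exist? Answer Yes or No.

Yes

One valid schedule: Slot 1→Dana, Slot 2→Watson, Slot 3→Watson, Slot 4→Okafor+Wu, Slot 5→Watson+Okafor, Slot 6→Dana, Slot 7→Okafor+Wu, Slot 8→Dana.
Loads: Dana 3/3, Watson 3/3, Okafor 3/3, Wu 2/2, Pham 0/3, Farahani 0/3 — all within limits.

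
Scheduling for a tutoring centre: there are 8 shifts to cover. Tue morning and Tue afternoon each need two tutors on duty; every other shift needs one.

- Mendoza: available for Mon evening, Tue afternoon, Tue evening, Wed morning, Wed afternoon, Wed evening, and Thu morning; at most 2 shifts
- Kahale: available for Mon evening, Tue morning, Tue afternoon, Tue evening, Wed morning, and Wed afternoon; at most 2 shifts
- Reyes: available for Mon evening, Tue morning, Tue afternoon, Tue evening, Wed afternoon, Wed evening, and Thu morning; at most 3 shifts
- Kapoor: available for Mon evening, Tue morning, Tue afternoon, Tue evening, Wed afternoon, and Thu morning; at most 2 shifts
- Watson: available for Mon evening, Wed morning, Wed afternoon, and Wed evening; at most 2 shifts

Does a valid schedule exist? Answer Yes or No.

Yes

One valid schedule: Mon evening→Kapoor, Tue morning→Kahale+Reyes, Tue afternoon→Reyes+Kapoor, Tue evening→Kahale, Wed morning→Mendoza, Wed afternoon→Watson, Wed evening→Mendoza, Thu morning→Reyes.
Loads: Mendoza 2/2, Kahale 2/2, Reyes 3/3, Kapoor 2/2, Watson 1/2 — all within limits.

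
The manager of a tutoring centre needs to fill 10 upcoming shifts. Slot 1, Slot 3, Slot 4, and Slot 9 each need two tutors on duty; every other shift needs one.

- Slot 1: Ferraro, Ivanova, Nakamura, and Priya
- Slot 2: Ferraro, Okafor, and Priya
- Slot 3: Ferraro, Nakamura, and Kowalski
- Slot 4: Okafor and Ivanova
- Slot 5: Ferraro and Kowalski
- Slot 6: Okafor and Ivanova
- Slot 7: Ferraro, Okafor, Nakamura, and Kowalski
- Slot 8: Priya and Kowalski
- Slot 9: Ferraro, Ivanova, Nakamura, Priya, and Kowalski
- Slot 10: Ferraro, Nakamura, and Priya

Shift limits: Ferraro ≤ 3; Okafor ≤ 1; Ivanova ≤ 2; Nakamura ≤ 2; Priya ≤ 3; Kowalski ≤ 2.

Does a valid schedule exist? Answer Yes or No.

Total capacity is 3+1+2+2+3+2 = 13 but 14 worker-slots are needed — infeasible.

No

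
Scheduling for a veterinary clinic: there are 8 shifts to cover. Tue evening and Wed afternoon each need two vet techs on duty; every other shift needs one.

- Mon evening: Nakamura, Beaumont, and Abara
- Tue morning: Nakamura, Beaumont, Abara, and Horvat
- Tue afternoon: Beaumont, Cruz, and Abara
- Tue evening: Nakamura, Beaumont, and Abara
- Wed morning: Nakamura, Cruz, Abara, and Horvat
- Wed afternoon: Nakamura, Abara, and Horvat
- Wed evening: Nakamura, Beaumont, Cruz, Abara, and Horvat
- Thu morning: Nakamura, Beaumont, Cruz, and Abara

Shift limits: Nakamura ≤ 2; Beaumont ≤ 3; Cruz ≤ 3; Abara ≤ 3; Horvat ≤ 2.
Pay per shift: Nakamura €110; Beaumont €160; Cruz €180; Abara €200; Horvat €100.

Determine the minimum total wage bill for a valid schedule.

Picking the cheapest available vet tech for each shift independently would cost €1160, but that ignores the shift limits.
An optimal schedule: Mon evening→Beaumont, Tue morning→Horvat, Tue afternoon→Beaumont, Tue evening→Nakamura+Beaumont, Wed morning→Cruz, Wed afternoon→Horvat+Nakamura, Wed evening→Cruz, Thu morning→Cruz.
Total: 160 + 100 + 160 + 110 + 160 + 180 + 100 + 110 + 180 + 180 = €1440.

€1440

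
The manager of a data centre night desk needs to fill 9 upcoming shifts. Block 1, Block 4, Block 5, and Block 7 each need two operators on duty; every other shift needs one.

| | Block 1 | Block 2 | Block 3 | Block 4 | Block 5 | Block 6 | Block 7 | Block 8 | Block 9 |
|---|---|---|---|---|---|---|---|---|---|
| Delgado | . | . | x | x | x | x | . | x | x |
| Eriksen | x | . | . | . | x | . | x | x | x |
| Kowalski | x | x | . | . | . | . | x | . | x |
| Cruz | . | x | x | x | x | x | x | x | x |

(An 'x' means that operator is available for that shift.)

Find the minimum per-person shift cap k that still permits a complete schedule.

With 4 operators and 13 worker-slots to fill, someone must work at least ⌈13/4⌉ = 4 shifts, so k ≥ 4.
k = 4 works: Block 1→Eriksen+Kowalski, Block 2→Kowalski, Block 3→Delgado, Block 4→Delgado+Cruz, Block 5→Delgado+Eriksen, Block 6→Delgado, Block 7→Eriksen+Kowalski, Block 8→Eriksen, Block 9→Kowalski.
Loads: Delgado 4, Eriksen 4, Kowalski 4, Cruz 1 — all ≤ 4.

4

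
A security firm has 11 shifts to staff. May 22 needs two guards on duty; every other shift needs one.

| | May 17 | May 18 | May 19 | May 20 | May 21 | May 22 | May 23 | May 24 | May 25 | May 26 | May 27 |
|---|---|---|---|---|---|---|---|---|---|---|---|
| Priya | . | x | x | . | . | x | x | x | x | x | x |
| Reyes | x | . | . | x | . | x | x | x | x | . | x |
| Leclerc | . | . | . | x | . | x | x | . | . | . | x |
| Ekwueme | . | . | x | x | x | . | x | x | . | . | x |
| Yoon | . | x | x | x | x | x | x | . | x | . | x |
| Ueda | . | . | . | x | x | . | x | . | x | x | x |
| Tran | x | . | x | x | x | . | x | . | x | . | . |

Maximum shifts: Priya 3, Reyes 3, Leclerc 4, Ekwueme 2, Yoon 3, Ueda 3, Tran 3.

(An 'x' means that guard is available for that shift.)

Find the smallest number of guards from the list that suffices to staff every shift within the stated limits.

12 slots to fill and no one can take more than 4, so at least ⌈12/4⌉ = 3 guards are needed.
Any 3 guards together have capacity at most 4+3+3 = 10 < 12 slots, so 3 can never suffice.
Priya, Reyes, Leclerc, and Ekwueme alone can cover everything: May 17→Reyes, May 18→Priya, May 19→Priya, May 20→Leclerc, May 21→Ekwueme, May 22→Reyes+Leclerc, May 23→Leclerc, May 24→Ekwueme, May 25→Reyes, May 26→Priya, May 27→Leclerc.

4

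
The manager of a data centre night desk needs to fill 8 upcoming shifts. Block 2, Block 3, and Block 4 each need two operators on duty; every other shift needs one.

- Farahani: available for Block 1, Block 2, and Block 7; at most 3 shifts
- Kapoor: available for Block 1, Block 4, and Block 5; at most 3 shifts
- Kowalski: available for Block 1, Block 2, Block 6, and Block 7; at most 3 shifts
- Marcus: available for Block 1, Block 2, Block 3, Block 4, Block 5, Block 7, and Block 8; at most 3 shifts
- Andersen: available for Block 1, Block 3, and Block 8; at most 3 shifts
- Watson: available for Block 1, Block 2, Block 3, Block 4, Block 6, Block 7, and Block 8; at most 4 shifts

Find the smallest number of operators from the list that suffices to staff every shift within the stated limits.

11 slots to fill and no one can take more than 4, so at least ⌈11/4⌉ = 3 operators are needed.
Any 3 operators together have capacity at most 4+3+3 = 10 < 11 slots, so 3 can never suffice.
Farahani, Kapoor, Marcus, and Watson alone can cover everything: Block 1→Farahani, Block 2→Farahani+Marcus, Block 3→Marcus+Watson, Block 4→Kapoor+Watson, Block 5→Kapoor, Block 6→Watson, Block 7→Farahani, Block 8→Marcus.

4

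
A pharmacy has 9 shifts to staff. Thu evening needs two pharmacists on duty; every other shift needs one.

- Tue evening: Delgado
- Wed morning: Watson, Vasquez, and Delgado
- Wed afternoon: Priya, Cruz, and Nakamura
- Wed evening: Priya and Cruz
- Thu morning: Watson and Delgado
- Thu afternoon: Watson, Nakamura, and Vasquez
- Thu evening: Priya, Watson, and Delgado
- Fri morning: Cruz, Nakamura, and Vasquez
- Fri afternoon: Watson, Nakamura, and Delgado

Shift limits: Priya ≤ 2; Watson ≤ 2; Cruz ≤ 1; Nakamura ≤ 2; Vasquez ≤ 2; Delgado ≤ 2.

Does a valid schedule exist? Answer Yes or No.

Yes

Tue evening can only be covered by Delgado, so that assignment is forced.
One valid schedule: Tue evening→Delgado, Wed morning→Watson, Wed afternoon→Cruz, Wed evening→Priya, Thu morning→Watson, Thu afternoon→Nakamura, Thu evening→Priya+Delgado, Fri morning→Vasquez, Fri afternoon→Nakamura.
Loads: Priya 2/2, Watson 2/2, Cruz 1/1, Nakamura 2/2, Vasquez 1/2, Delgado 2/2 — all within limits.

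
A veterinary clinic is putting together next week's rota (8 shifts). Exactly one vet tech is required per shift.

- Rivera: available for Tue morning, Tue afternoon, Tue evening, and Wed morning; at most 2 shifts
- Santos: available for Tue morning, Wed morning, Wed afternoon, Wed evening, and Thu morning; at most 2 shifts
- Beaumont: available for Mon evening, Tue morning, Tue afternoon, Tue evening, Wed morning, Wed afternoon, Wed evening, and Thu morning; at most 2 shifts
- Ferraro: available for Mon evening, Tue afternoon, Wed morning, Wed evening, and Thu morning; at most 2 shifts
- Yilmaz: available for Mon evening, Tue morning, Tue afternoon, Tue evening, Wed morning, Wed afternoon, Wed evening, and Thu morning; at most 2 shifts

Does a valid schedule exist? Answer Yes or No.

One valid schedule: Mon evening→Beaumont, Tue morning→Rivera, Tue afternoon→Beaumont, Tue evening→Rivera, Wed morning→Ferraro, Wed afternoon→Santos, Wed evening→Santos, Thu morning→Ferraro.
Loads: Rivera 2/2, Santos 2/2, Beaumont 2/2, Ferraro 2/2, Yilmaz 0/2 — all within limits.

Yes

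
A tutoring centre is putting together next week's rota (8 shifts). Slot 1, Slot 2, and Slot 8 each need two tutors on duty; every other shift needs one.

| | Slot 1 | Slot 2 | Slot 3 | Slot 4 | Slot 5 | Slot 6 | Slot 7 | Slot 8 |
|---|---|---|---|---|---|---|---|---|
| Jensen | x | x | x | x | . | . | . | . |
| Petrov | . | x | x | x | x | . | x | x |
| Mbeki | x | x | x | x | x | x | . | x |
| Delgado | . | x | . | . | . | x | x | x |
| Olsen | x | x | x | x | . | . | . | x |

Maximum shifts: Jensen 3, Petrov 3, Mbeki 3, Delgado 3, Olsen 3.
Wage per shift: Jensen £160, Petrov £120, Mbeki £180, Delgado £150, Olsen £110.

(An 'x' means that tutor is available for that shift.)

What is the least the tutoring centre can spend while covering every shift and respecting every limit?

Picking the cheapest available tutor for each shift independently would cost £1340, but that ignores the shift limits.
An optimal schedule: Slot 1→Olsen+Jensen, Slot 2→Delgado+Jensen, Slot 3→Olsen, Slot 4→Olsen, Slot 5→Petrov, Slot 6→Delgado, Slot 7→Petrov, Slot 8→Petrov+Delgado.
Total: 110 + 160 + 150 + 160 + 110 + 110 + 120 + 150 + 120 + 120 + 150 = £1460.

£1460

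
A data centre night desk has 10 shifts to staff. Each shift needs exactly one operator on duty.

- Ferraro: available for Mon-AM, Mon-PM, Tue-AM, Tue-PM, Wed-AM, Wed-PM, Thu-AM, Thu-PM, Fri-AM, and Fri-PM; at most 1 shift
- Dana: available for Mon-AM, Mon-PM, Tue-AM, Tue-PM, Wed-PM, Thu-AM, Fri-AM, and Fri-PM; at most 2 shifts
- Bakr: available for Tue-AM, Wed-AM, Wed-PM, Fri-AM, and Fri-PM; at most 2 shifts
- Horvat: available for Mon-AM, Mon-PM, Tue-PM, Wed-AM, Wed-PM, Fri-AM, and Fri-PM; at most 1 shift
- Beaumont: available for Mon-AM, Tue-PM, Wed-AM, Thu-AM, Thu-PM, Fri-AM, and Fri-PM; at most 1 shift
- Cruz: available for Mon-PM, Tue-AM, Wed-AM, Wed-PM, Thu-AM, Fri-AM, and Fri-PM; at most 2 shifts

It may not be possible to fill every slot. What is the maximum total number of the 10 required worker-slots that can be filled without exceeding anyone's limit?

Total capacity across all operators is 1+2+2+1+1+2 = 9, and 10 slots are needed, so at most 9 can be filled.
An assignment achieving 9: Mon-AM→Dana, Mon-PM→Dana, Tue-AM→Bakr, Tue-PM→Horvat, Wed-AM→Bakr, Wed-PM→Cruz, Thu-AM→Beaumont, Thu-PM→Ferraro, Fri-AM→Cruz.
Loads: Ferraro 1/1, Dana 2/2, Bakr 2/2, Horvat 1/1, Beaumont 1/1, Cruz 2/2.

9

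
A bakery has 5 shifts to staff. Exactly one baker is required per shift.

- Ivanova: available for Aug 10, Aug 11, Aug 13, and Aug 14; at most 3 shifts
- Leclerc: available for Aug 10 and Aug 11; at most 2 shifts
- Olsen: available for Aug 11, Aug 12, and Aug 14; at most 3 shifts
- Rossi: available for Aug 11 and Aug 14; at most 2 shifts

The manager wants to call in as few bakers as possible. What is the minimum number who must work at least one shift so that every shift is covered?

5 slots to fill and no one can take more than 3, so at least ⌈5/3⌉ = 2 bakers are needed.
Ivanova and Olsen alone can cover everything: Aug 10→Ivanova, Aug 11→Ivanova, Aug 12→Olsen, Aug 13→Ivanova, Aug 14→Olsen.

2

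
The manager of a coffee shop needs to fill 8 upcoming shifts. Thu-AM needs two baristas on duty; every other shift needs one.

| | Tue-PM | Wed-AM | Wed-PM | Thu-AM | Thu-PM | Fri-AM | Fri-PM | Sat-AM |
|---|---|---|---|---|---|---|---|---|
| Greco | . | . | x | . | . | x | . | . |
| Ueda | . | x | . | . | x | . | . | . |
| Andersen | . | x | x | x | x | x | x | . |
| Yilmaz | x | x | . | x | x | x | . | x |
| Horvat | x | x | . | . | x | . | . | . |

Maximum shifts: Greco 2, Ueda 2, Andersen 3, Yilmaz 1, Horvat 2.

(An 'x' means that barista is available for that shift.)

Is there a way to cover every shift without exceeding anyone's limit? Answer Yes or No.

Total capacity is 10 and 9 slots are needed, so capacity alone doesn't rule it out.
Shifts {Thu-AM, Sat-AM} need 3 worker-slots in total, but the baristas available for any of those shifts (Andersen and Yilmaz) can supply at most 2 among them. So no valid schedule exists.

No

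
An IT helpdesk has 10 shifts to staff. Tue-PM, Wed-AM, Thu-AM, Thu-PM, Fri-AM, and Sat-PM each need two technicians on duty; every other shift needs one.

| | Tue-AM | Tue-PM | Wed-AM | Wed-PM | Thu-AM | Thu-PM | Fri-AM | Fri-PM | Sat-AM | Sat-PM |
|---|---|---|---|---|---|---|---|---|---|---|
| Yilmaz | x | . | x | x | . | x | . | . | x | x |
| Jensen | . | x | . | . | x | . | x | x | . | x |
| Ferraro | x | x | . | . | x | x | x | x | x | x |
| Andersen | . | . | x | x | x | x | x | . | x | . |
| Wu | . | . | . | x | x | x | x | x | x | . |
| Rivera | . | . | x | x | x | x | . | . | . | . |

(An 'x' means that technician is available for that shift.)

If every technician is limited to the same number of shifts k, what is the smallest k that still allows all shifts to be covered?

3

With 6 technicians and 16 worker-slots to fill, someone must work at least ⌈16/6⌉ = 3 shifts, so k ≥ 3.
k = 3 works: Tue-AM→Yilmaz, Tue-PM→Jensen+Ferraro, Wed-AM→Yilmaz+Andersen, Wed-PM→Andersen, Thu-AM→Wu+Rivera, Thu-PM→Wu+Rivera, Fri-AM→Ferraro+Andersen, Fri-PM→Jensen, Sat-AM→Ferraro, Sat-PM→Yilmaz+Jensen.
Loads: Yilmaz 3, Jensen 3, Ferraro 3, Andersen 3, Wu 2, Rivera 2 — all ≤ 3.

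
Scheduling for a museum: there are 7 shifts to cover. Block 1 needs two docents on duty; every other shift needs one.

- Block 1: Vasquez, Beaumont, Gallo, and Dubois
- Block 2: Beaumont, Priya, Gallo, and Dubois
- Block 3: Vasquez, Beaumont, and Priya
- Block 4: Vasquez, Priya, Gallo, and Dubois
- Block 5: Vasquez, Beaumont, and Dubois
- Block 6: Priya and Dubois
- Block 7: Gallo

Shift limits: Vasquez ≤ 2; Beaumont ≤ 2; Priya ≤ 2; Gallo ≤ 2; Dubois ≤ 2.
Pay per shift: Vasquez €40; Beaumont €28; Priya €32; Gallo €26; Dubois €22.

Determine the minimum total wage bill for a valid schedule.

Block 7 can only be covered by Gallo, so that assignment is forced.
Picking the cheapest available docent for each shift independently would cost €190, but that ignores the shift limits.
An optimal schedule: Block 1→Gallo+Beaumont, Block 2→Priya, Block 3→Beaumont, Block 4→Priya, Block 5→Dubois, Block 6→Dubois, Block 7→Gallo.
Total: 26 + 28 + 32 + 28 + 32 + 22 + 22 + 26 = €216.

€216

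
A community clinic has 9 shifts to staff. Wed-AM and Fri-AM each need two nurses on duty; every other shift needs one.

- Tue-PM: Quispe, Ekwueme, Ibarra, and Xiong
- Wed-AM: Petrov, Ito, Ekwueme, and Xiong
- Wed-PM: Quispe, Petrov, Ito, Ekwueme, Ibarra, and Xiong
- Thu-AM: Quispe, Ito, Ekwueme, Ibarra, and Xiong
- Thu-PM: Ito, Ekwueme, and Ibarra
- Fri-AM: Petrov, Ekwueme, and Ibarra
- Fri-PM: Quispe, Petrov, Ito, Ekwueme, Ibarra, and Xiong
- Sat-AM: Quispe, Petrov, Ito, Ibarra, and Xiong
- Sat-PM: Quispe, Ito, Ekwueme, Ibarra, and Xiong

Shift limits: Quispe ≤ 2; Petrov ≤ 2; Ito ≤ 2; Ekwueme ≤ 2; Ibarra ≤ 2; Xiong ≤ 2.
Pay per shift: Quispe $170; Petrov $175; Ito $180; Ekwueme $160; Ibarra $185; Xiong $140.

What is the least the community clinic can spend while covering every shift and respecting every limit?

Picking the cheapest available nurse for each shift independently would cost $1635, but that ignores the shift limits.
An optimal schedule: Tue-PM→Xiong, Wed-AM→Petrov+Ito, Wed-PM→Ito, Thu-AM→Xiong, Thu-PM→Ekwueme, Fri-AM→Ekwueme+Petrov, Fri-PM→Ibarra, Sat-AM→Quispe, Sat-PM→Quispe.
Total: 140 + 175 + 180 + 180 + 140 + 160 + 160 + 175 + 185 + 170 + 170 = $1835.

$1835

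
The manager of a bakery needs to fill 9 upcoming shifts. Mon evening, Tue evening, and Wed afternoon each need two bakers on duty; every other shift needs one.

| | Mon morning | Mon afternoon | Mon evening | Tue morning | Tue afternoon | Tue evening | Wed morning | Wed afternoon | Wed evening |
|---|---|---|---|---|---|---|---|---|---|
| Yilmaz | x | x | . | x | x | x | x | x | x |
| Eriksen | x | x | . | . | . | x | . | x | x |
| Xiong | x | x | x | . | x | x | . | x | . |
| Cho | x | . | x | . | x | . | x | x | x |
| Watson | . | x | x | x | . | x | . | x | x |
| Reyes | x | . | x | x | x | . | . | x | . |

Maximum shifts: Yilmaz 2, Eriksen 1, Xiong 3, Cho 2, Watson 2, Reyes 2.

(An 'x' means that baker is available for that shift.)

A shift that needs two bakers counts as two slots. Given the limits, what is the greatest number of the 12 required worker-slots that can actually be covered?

Total capacity across all bakers is 2+1+3+2+2+2 = 12, and 12 slots are needed, so at most 12 can be filled.
An assignment achieving 12: Mon morning→Reyes, Mon afternoon→Eriksen, Mon evening→Xiong+Cho, Tue morning→Yilmaz, Tue afternoon→Xiong, Tue evening→Xiong+Watson, Wed morning→Yilmaz, Wed afternoon→Watson+Reyes, Wed evening→Cho.
Loads: Yilmaz 2/2, Eriksen 1/1, Xiong 3/3, Cho 2/2, Watson 2/2, Reyes 2/2.

12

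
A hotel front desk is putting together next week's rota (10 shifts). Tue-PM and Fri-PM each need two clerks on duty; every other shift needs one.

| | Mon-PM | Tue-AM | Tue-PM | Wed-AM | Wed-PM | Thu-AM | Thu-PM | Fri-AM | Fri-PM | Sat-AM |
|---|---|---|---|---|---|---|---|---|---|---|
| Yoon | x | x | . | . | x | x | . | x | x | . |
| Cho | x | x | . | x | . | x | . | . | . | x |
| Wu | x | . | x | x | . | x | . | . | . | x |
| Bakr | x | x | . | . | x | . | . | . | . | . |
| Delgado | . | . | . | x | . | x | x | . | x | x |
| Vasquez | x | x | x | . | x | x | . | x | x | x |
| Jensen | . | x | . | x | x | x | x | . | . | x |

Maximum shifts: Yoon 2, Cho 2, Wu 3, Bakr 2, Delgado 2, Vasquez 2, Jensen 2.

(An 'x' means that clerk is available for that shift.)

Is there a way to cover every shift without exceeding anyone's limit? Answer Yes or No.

Yes

Tue-PM can only be covered by Wu and Vasquez, so that assignment is forced.
One valid schedule: Mon-PM→Cho, Tue-AM→Bakr, Tue-PM→Wu+Vasquez, Wed-AM→Cho, Wed-PM→Bakr, Thu-AM→Wu, Thu-PM→Delgado, Fri-AM→Yoon, Fri-PM→Yoon+Delgado, Sat-AM→Wu.
Loads: Yoon 2/2, Cho 2/2, Wu 3/3, Bakr 2/2, Delgado 2/2, Vasquez 1/2, Jensen 0/2 — all within limits.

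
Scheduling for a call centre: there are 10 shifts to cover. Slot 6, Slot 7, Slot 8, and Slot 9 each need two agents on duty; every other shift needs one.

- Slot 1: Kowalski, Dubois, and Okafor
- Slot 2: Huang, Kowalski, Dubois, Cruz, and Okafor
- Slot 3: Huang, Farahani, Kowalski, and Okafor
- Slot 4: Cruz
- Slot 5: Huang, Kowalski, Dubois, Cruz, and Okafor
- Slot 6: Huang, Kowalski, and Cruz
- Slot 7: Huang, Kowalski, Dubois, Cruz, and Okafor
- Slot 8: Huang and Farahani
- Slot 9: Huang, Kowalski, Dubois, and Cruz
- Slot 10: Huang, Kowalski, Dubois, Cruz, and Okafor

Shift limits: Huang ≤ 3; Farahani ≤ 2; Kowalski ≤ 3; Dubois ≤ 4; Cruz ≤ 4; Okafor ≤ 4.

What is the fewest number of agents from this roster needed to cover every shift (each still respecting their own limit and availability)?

14 slots to fill and no one can take more than 4, so at least ⌈14/4⌉ = 4 agents are needed.
No set of 4 agents can cover every shift (each such set leaves at least one shift with no one available or exceeds a cap).
Huang, Farahani, Kowalski, Dubois, and Cruz alone can cover everything: Slot 1→Kowalski, Slot 2→Kowalski, Slot 3→Huang, Slot 4→Cruz, Slot 5→Dubois, Slot 6→Huang+Kowalski, Slot 7→Dubois+Cruz, Slot 8→Huang+Farahani, Slot 9→Dubois+Cruz, Slot 10→Dubois.

5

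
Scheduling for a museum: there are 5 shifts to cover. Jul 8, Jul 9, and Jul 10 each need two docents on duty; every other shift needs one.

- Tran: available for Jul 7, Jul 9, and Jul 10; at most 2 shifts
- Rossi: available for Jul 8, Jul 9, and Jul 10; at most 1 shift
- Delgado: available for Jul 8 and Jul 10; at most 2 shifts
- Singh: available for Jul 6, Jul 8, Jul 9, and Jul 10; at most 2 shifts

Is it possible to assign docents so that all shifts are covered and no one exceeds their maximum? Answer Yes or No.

No

Shifts {Jul 6, Jul 7, Jul 8, Jul 9, Jul 10} need 8 worker-slots in total, but the docents available for any of those shifts (Tran, Rossi, Delgado, and Singh) can supply at most 7 among them. So no valid schedule exists.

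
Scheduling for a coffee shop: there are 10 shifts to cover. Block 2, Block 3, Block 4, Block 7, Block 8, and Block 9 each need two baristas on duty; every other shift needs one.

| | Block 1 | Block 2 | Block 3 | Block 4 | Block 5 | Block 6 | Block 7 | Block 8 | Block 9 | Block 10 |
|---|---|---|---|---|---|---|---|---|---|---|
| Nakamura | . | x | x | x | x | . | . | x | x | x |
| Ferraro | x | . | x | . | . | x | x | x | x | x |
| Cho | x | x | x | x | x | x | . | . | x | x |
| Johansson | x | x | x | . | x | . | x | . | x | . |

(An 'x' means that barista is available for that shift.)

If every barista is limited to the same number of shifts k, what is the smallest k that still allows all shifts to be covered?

4

With 4 baristas and 16 worker-slots to fill, someone must work at least ⌈16/4⌉ = 4 shifts, so k ≥ 4.
k = 4 works: Block 1→Ferraro, Block 2→Nakamura+Cho, Block 3→Cho+Johansson, Block 4→Nakamura+Cho, Block 5→Johansson, Block 6→Ferraro, Block 7→Ferraro+Johansson, Block 8→Nakamura+Ferraro, Block 9→Cho+Johansson, Block 10→Nakamura.
Loads: Nakamura 4, Ferraro 4, Cho 4, Johansson 4 — all ≤ 4.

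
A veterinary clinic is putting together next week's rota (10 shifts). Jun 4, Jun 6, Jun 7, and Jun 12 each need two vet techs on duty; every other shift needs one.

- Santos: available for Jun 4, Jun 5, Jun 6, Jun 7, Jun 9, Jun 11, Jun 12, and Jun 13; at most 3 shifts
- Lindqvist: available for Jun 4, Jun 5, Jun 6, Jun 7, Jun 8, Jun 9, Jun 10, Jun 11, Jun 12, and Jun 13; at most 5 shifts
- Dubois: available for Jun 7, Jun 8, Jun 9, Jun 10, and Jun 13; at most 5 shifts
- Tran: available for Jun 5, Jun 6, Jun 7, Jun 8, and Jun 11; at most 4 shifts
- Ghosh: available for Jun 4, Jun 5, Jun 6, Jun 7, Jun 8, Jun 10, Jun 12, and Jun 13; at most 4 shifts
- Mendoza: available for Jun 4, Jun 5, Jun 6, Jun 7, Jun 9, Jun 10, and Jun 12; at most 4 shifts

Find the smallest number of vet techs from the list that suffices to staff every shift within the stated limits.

3

14 slots to fill and no one can take more than 5, so at least ⌈14/5⌉ = 3 vet techs are needed.
Lindqvist, Dubois, and Ghosh alone can cover everything: Jun 4→Lindqvist+Ghosh, Jun 5→Lindqvist, Jun 6→Lindqvist+Ghosh, Jun 7→Dubois+Ghosh, Jun 8→Dubois, Jun 9→Dubois, Jun 10→Dubois, Jun 11→Lindqvist, Jun 12→Lindqvist+Ghosh, Jun 13→Dubois.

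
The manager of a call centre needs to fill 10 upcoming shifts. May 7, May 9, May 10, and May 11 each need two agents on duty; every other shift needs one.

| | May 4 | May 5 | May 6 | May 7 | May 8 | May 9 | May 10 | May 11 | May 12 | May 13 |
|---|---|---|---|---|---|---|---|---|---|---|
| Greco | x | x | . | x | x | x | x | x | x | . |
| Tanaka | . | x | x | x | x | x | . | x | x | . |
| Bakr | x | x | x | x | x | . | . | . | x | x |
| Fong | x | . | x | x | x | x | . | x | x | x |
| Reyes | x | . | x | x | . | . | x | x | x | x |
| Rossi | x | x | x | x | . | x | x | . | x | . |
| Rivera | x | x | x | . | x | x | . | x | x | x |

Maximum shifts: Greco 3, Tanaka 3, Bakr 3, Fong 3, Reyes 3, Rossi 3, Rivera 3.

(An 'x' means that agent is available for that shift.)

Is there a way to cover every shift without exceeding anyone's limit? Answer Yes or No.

One valid schedule: May 4→Bakr, May 5→Greco, May 6→Tanaka, May 7→Bakr+Fong, May 8→Greco, May 9→Tanaka+Fong, May 10→Greco+Reyes, May 11→Fong+Reyes, May 12→Tanaka, May 13→Bakr.
Loads: Greco 3/3, Tanaka 3/3, Bakr 3/3, Fong 3/3, Reyes 2/3, Rossi 0/3, Rivera 0/3 — all within limits.

Yes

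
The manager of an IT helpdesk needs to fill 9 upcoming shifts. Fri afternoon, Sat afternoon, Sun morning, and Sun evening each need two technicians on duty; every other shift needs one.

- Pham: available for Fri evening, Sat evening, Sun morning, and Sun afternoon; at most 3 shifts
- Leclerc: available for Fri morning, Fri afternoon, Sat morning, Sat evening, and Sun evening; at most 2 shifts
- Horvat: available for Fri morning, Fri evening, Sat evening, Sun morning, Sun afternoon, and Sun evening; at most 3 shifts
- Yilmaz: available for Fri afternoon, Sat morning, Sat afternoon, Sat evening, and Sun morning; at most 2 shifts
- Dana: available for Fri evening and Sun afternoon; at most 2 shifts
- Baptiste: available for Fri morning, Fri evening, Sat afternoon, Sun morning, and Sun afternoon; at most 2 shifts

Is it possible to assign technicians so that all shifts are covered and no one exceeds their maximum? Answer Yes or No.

Total capacity is 14 and 13 slots are needed, so capacity alone doesn't rule it out.
Shifts {Fri afternoon, Sat morning, Sat afternoon, Sun evening} need 7 worker-slots in total, but the technicians available for any of those shifts (Leclerc, Horvat, Yilmaz, and Baptiste) can supply at most 6 among them. So no valid schedule exists.

No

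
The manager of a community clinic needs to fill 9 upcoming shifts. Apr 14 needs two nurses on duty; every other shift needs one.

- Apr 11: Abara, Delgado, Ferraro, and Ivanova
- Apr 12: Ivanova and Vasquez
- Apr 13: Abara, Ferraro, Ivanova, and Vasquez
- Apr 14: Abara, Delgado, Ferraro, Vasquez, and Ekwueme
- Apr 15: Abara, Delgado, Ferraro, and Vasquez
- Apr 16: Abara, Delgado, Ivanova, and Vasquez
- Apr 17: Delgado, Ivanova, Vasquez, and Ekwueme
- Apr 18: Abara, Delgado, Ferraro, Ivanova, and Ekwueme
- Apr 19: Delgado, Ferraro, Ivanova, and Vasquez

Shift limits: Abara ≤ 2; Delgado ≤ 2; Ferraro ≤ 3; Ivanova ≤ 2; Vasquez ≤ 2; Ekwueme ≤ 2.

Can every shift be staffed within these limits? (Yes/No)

One valid schedule: Apr 11→Abara, Apr 12→Ivanova, Apr 13→Abara, Apr 14→Ferraro+Vasquez, Apr 15→Delgado, Apr 16→Delgado, Apr 17→Ivanova, Apr 18→Ferraro, Apr 19→Ferraro.
Loads: Abara 2/2, Delgado 2/2, Ferraro 3/3, Ivanova 2/2, Vasquez 1/2, Ekwueme 0/2 — all within limits.

Yes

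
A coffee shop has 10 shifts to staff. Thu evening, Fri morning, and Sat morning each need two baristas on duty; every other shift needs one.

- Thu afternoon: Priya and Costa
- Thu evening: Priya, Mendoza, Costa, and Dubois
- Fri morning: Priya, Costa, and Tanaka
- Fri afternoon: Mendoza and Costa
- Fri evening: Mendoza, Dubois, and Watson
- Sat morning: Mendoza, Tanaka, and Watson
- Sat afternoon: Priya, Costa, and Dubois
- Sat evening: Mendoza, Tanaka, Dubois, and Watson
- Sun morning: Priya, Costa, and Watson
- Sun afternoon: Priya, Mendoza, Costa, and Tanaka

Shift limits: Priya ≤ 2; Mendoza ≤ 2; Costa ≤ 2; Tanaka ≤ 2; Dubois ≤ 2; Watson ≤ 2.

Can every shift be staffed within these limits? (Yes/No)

No

Total capacity is 2+2+2+2+2+2 = 12 but 13 worker-slots are needed — infeasible.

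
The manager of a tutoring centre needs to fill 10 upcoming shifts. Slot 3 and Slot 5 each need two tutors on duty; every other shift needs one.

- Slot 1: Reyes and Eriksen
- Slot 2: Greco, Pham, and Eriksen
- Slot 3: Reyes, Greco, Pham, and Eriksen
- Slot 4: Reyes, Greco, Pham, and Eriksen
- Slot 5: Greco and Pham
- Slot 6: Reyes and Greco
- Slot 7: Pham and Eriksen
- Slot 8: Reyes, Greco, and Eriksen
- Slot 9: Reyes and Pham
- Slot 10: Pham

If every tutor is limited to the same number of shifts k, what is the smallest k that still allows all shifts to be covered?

3

With 4 tutors and 12 worker-slots to fill, someone must work at least ⌈12/4⌉ = 3 shifts, so k ≥ 3.
k = 3 works: Slot 1→Reyes, Slot 2→Greco, Slot 3→Greco+Eriksen, Slot 4→Eriksen, Slot 5→Greco+Pham, Slot 6→Reyes, Slot 7→Pham, Slot 8→Eriksen, Slot 9→Reyes, Slot 10→Pham.
Loads: Reyes 3, Greco 3, Pham 3, Eriksen 3 — all ≤ 3.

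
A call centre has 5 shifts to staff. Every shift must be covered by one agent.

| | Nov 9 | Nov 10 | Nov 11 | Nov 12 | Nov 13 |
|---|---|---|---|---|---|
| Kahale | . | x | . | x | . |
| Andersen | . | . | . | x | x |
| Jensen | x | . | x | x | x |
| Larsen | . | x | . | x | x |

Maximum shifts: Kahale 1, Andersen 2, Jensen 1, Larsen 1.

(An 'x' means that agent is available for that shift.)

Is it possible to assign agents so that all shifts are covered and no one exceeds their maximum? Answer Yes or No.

No

Total capacity is 5 and 5 slots are needed, so capacity alone doesn't rule it out.
Shifts {Nov 9, Nov 11} need 2 worker-slots in total, but the agents available for any of those shifts (Jensen) can supply at most 1 among them. So no valid schedule exists.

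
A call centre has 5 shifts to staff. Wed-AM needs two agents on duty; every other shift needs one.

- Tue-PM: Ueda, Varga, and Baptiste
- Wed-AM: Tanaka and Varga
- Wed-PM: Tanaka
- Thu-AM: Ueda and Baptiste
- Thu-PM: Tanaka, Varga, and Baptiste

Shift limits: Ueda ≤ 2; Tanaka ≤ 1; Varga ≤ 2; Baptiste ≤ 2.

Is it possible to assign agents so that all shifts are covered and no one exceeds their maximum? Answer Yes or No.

No

Total capacity is 7 and 6 slots are needed, so capacity alone doesn't rule it out.
Shifts {Wed-AM, Wed-PM} need 3 worker-slots in total, but the agents available for any of those shifts (Tanaka and Varga) can supply at most 2 among them. So no valid schedule exists.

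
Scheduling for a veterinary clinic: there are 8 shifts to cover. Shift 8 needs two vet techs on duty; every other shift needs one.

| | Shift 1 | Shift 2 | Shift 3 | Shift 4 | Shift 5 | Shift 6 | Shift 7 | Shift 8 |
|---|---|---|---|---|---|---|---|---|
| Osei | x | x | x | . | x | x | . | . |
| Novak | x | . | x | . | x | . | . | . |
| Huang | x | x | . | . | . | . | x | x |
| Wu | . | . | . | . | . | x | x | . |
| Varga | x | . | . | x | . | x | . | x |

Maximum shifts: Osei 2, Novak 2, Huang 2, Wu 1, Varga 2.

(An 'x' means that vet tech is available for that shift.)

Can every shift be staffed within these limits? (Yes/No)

Shift 4 can only be covered by Varga, so that assignment is forced.
Shift 8 can only be covered by Huang and Varga, so that assignment is forced.
One valid schedule: Shift 1→Novak, Shift 2→Osei, Shift 3→Osei, Shift 4→Varga, Shift 5→Novak, Shift 6→Wu, Shift 7→Huang, Shift 8→Huang+Varga.
Loads: Osei 2/2, Novak 2/2, Huang 2/2, Wu 1/1, Varga 2/2 — all within limits.

Yes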